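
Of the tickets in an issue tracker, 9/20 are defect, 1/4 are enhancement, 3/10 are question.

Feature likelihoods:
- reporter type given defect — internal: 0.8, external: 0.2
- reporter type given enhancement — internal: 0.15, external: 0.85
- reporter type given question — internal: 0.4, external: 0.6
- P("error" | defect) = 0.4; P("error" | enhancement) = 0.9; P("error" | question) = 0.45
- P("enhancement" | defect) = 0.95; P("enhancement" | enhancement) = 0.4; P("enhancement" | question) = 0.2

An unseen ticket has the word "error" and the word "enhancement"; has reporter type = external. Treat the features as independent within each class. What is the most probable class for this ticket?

defect: 0.45 × 0.2 × 0.4 × 0.95 = 0.0342
enhancement: 0.25 × 0.85 × 0.9 × 0.4 = 0.0765
question: 0.3 × 0.6 × 0.45 × 0.2 = 0.0162
Highest score → enhancement.

enhancement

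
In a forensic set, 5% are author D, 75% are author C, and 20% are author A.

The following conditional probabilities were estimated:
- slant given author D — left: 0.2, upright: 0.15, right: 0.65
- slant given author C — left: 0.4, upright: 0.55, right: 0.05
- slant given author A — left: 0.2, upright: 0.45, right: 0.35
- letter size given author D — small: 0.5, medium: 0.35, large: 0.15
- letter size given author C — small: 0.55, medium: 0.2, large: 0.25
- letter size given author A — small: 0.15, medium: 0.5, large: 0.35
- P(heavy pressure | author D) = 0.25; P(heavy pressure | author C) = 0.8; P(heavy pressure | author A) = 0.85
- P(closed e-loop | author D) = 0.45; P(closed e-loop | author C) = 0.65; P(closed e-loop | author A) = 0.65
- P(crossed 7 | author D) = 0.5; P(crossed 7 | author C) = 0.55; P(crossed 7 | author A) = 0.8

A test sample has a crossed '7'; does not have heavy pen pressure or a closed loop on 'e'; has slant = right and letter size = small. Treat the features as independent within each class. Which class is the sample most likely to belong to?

author D

author D: 0.05 × 0.65 × 0.5 × (1−0.25) × (1−0.45) × 0.5 = 0.0033515625
author C: 0.75 × 0.05 × 0.55 × (1−0.8) × (1−0.65) × 0.55 = 0.0007940625
author A: 0.2 × 0.35 × 0.15 × (1−0.85) × (1−0.65) × 0.8 = 0.000441
Highest score → author D.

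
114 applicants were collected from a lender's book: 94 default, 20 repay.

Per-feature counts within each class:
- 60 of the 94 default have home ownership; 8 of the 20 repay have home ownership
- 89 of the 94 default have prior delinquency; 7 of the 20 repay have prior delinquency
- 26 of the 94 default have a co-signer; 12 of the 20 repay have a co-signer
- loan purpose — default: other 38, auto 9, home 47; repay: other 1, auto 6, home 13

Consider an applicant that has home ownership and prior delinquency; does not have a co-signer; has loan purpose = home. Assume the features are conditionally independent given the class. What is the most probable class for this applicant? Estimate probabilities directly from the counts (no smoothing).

default: (94/114) × (60/94) × (89/94) × (68/94) × (47/94) ≈ 0.180244
repay: (20/114) × (8/20) × (7/20) × (8/20) × (13/20) ≈ 0.00638596
Highest score → default.

default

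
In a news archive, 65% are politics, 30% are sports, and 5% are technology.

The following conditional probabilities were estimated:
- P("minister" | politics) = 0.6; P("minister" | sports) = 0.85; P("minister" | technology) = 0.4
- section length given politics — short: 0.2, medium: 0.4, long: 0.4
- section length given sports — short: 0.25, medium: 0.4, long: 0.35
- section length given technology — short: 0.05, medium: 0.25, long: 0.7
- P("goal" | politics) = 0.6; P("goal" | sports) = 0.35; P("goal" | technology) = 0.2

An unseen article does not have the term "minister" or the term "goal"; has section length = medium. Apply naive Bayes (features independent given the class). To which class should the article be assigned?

politics

politics: 0.65 × (1−0.6) × 0.4 × (1−0.6) = 0.0416
sports: 0.3 × (1−0.85) × 0.4 × (1−0.35) = 0.0117
technology: 0.05 × (1−0.4) × 0.25 × (1−0.2) = 0.006
Highest score → politics.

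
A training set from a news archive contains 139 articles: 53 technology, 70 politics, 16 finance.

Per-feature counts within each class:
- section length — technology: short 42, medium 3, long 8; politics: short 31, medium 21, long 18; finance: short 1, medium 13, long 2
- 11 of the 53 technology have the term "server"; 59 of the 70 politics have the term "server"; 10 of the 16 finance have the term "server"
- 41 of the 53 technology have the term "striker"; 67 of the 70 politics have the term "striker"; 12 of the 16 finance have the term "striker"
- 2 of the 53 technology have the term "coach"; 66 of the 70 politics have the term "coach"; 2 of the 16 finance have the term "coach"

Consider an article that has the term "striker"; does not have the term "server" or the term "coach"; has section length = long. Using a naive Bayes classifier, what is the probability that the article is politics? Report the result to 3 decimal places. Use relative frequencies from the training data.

0.029

technology: (53/139) × (8/53) × (42/53) × (41/53) × (51/53) ≈ 0.0339509
politics: (70/139) × (18/70) × (11/70) × (67/70) × (4/70) ≈ 0.00111299
finance: (16/139) × (2/16) × (6/16) × (12/16) × (14/16) ≈ 0.00354092
P(politics | x) = 0.00111299 / 0.03860481 ≈ 0.029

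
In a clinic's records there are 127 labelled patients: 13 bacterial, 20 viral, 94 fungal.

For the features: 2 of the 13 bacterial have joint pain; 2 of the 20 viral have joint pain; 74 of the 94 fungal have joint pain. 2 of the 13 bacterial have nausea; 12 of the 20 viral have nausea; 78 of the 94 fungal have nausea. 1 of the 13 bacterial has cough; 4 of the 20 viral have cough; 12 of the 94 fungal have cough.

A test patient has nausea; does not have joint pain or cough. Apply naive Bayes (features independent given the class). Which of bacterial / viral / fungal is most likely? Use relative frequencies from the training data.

fungal

bacterial: (13/127) × (11/13) × (2/13) × (12/13) ≈ 0.0123002
viral: (20/127) × (18/20) × (12/20) × (16/20) ≈ 0.0680315
fungal: (94/127) × (20/94) × (78/94) × (82/94) ≈ 0.113993
Highest score → fungal.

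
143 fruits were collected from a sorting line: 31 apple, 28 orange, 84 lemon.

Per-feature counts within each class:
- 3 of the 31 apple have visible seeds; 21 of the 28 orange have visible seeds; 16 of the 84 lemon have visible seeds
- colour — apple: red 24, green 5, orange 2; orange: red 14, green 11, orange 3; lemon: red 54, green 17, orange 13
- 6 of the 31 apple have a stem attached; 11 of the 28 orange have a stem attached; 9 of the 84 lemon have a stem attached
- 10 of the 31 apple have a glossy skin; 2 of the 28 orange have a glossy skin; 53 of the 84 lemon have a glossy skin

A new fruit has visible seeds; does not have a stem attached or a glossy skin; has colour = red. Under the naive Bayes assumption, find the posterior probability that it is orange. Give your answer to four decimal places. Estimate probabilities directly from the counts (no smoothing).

0.5596

apple: (31/143) × (3/31) × (24/31) × (25/31) × (21/31) ≈ 0.008873
orange: (28/143) × (21/28) × (14/28) × (17/28) × (26/28) ≈ 0.0413961
lemon: (84/143) × (16/84) × (54/84) × (75/84) × (31/84) ≈ 0.0237008
P(orange | x) = 0.0413961 / 0.0739699 ≈ 0.5596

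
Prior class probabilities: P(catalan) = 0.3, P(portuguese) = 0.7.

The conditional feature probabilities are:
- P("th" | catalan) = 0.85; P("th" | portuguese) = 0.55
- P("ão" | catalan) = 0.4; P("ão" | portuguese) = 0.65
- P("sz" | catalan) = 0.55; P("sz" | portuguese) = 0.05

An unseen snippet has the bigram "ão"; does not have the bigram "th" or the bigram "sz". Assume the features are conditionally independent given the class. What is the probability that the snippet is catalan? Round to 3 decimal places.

0.040

catalan: 0.3 × (1−0.85) × 0.4 × (1−0.55) = 0.0081
portuguese: 0.7 × (1−0.55) × 0.65 × (1−0.05) = 0.1945125
P(catalan | x) = 0.0081 / 0.2026125 ≈ 0.040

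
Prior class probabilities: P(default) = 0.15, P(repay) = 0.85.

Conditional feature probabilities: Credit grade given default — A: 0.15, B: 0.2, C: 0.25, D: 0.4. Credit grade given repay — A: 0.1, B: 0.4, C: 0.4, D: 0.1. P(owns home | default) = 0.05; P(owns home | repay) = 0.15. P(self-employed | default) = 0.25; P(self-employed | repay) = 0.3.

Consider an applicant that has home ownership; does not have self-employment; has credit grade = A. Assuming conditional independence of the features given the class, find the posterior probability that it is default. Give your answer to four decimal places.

default: 0.15 × 0.15 × 0.05 × (1−0.25) = 0.00084375
repay: 0.85 × 0.1 × 0.15 × (1−0.3) = 0.008925
P(default | x) = 0.00084375 / 0.00976875 ≈ 0.0864

0.0864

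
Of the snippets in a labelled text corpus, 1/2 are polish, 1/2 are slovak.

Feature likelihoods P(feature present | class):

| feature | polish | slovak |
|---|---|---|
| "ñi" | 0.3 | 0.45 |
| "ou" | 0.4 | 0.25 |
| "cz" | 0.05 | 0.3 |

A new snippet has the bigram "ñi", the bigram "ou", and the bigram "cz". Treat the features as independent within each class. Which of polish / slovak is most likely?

slovak

polish: 0.5 × 0.3 × 0.4 × 0.05 = 0.003
slovak: 0.5 × 0.45 × 0.25 × 0.3 = 0.016875
Highest score → slovak.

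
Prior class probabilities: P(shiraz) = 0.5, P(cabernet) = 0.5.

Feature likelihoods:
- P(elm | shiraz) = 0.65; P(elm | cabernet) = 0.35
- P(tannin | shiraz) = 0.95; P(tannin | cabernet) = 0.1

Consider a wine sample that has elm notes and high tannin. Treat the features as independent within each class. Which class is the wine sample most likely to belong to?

shiraz

shiraz: 0.5 × 0.65 × 0.95 = 0.30875
cabernet: 0.5 × 0.35 × 0.1 = 0.0175
Highest score → shiraz.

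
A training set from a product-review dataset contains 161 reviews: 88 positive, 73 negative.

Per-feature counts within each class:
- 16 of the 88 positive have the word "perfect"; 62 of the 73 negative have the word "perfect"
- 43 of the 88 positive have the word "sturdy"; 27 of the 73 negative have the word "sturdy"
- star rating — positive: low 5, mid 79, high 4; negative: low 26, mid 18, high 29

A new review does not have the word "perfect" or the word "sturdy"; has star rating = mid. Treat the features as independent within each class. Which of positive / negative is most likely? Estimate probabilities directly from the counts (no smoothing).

positive: (88/161) × (72/88) × (45/88) × (79/88) ≈ 0.205296
negative: (73/161) × (11/73) × (46/73) × (18/73) ≈ 0.0106158
Highest score → positive.

positive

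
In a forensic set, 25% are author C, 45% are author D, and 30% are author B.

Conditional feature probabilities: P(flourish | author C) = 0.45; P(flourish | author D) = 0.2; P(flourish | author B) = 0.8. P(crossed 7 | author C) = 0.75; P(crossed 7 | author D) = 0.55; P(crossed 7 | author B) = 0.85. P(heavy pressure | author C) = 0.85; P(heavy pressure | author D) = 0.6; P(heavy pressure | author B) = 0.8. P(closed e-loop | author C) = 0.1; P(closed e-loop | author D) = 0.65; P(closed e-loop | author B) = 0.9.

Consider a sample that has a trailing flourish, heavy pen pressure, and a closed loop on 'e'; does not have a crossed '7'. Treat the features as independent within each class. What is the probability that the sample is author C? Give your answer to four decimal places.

author C: 0.25 × 0.45 × (1−0.75) × 0.85 × 0.1 = 0.002390625
author D: 0.45 × 0.2 × (1−0.55) × 0.6 × 0.65 = 0.015795
author B: 0.3 × 0.8 × (1−0.85) × 0.8 × 0.9 = 0.02592
P(author C | x) = 0.002390625 / 0.044105625 ≈ 0.0542

0.0542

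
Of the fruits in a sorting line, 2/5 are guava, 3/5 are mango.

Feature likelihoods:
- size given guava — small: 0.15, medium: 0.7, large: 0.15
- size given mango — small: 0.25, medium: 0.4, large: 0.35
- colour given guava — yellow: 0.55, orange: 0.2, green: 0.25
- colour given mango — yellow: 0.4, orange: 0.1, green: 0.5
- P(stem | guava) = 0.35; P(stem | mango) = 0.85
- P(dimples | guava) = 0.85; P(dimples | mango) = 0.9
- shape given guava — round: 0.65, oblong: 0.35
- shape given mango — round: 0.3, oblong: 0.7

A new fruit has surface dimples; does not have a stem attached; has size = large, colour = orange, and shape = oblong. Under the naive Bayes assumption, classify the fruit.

guava: 0.4 × 0.15 × 0.2 × (1−0.35) × 0.85 × 0.35 = 0.0023205
mango: 0.6 × 0.35 × 0.1 × (1−0.85) × 0.9 × 0.7 = 0.0019845
Highest score → guava.

guava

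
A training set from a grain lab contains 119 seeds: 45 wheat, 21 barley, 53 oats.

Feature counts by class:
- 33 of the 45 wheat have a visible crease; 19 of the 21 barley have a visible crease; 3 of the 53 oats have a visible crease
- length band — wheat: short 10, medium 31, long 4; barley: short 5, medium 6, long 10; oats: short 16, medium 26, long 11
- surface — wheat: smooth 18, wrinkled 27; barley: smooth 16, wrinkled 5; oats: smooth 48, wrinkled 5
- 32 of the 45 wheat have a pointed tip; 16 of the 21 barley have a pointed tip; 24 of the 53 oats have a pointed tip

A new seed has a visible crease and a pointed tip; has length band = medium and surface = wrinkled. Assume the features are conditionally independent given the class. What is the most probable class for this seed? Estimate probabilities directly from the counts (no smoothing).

wheat

wheat: (45/119) × (33/45) × (31/45) × (27/45) × (32/45) ≈ 0.0815089
barley: (21/119) × (19/21) × (6/21) × (5/21) × (16/21) ≈ 0.00827542
oats: (53/119) × (3/53) × (26/53) × (5/53) × (24/53) ≈ 0.000528325
Highest score → wheat.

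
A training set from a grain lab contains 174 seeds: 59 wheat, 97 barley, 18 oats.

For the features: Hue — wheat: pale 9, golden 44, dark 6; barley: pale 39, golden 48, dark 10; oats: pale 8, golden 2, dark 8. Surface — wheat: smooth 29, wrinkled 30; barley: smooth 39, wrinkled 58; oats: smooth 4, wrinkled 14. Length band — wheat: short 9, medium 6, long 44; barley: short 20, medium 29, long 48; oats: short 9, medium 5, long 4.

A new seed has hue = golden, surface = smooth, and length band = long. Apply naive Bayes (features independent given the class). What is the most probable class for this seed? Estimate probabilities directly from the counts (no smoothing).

wheat

wheat: (59/174) × (44/59) × (29/59) × (44/59) ≈ 0.0926937
barley: (97/174) × (48/97) × (39/97) × (48/97) ≈ 0.0548851
oats: (18/174) × (2/18) × (4/18) × (4/18) ≈ 0.000567617
Highest score → wheat.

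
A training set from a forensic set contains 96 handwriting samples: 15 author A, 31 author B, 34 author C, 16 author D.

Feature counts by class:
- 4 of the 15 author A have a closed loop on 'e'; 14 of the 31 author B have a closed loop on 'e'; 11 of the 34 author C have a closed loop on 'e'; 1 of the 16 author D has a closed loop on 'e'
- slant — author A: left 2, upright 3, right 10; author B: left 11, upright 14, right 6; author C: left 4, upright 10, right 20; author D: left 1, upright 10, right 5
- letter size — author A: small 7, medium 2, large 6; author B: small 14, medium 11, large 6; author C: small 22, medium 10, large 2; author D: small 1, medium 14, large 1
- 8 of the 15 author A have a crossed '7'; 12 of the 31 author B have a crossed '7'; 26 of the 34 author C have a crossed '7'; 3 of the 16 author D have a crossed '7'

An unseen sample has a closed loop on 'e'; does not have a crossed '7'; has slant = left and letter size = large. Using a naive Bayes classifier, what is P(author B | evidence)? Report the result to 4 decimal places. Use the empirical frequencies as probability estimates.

0.8301

author A: (15/96) × (4/15) × (2/15) × (6/15) × (7/15) ≈ 0.00103704
author B: (31/96) × (14/31) × (11/31) × (6/31) × (19/31) ≈ 0.0061386
author C: (34/96) × (11/34) × (4/34) × (2/34) × (8/34) ≈ 0.00018658
author D: (16/96) × (1/16) × (1/16) × (1/16) × (13/16) ≈ 0.0000330607
P(author B | x) = 0.0061386 / 0.0073952807 ≈ 0.8301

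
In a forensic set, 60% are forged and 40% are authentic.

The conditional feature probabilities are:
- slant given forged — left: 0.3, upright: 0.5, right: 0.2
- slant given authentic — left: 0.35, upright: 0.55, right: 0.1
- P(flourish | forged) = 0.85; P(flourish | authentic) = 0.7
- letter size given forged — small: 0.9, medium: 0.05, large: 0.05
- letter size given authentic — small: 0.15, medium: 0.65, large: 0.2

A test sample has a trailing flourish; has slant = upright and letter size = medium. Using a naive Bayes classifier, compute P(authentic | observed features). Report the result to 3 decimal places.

forged: 0.6 × 0.5 × 0.85 × 0.05 = 0.01275
authentic: 0.4 × 0.55 × 0.7 × 0.65 = 0.1001
P(authentic | x) = 0.1001 / 0.11285 ≈ 0.887

0.887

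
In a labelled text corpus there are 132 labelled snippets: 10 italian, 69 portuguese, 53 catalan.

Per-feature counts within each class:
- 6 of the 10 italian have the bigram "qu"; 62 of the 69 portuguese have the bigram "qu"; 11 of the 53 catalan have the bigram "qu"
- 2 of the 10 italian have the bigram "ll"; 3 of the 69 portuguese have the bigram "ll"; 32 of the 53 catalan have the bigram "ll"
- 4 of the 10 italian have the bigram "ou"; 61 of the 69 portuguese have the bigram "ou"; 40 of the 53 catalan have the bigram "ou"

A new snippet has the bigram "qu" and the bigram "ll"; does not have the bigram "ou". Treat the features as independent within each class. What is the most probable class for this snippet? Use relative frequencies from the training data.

italian: (10/132) × (6/10) × (2/10) × (6/10) ≈ 0.00545455
portuguese: (69/132) × (62/69) × (3/69) × (8/69) ≈ 0.00236772
catalan: (53/132) × (11/53) × (32/53) × (13/53) ≈ 0.0123413
Highest score → catalan.

catalan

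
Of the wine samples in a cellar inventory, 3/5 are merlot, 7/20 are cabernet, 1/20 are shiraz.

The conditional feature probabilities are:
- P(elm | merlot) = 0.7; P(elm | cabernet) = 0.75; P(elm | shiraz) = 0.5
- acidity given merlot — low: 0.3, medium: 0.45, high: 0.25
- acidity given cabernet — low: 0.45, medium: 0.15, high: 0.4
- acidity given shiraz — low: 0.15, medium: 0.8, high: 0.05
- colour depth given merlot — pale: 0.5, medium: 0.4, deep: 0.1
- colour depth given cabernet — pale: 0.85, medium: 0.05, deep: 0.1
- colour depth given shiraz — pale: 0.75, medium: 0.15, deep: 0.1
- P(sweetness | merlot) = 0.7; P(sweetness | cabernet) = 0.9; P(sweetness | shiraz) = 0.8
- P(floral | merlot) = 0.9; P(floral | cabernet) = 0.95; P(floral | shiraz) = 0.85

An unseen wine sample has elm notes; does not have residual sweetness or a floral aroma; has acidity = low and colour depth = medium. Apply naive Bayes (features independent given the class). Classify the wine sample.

merlot: 0.6 × 0.7 × 0.3 × 0.4 × (1−0.7) × (1−0.9) = 0.001512
cabernet: 0.35 × 0.75 × 0.45 × 0.05 × (1−0.9) × (1−0.95) = 0.00002953125
shiraz: 0.05 × 0.5 × 0.15 × 0.15 × (1−0.8) × (1−0.85) = 0.000016875
Highest score → merlot.

merlot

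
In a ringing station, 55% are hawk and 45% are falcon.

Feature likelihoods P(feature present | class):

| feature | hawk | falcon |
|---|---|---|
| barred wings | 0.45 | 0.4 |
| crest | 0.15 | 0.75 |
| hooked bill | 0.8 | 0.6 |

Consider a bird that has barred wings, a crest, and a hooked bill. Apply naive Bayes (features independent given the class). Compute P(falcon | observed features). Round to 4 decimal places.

0.7317

hawk: 0.55 × 0.45 × 0.15 × 0.8 = 0.0297
falcon: 0.45 × 0.4 × 0.75 × 0.6 = 0.081
P(falcon | x) = 0.081 / 0.1107 ≈ 0.7317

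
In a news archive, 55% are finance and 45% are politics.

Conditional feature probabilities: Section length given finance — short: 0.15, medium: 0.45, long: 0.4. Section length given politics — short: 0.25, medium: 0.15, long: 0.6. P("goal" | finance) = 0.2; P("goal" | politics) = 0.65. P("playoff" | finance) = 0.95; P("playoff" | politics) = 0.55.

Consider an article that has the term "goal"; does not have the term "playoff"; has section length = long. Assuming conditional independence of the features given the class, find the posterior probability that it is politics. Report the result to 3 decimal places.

0.973

finance: 0.55 × 0.4 × 0.2 × (1−0.95) = 0.0022
politics: 0.45 × 0.6 × 0.65 × (1−0.55) = 0.078975
P(politics | x) = 0.078975 / 0.081175 ≈ 0.973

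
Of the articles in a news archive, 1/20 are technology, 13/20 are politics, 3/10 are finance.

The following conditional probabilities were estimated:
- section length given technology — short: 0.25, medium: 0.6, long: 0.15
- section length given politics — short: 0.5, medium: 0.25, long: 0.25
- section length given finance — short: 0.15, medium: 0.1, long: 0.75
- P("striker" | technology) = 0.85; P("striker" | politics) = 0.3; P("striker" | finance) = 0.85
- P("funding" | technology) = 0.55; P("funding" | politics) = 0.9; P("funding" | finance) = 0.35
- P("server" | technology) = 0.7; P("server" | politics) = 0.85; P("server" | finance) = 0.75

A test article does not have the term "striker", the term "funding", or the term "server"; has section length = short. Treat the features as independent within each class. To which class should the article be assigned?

technology: 0.05 × 0.25 × (1−0.85) × (1−0.55) × (1−0.7) = 0.000253125
politics: 0.65 × 0.5 × (1−0.3) × (1−0.9) × (1−0.85) = 0.0034125
finance: 0.3 × 0.15 × (1−0.85) × (1−0.35) × (1−0.75) = 0.001096875
Highest score → politics.

politics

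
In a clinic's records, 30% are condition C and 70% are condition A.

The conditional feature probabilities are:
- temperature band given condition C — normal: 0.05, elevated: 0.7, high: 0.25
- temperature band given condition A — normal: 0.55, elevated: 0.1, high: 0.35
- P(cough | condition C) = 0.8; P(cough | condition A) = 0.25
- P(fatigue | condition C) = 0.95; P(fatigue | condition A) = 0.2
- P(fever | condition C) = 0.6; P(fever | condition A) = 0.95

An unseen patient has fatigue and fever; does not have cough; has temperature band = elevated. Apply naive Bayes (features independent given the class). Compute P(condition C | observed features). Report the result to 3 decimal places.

0.706

condition C: 0.3 × 0.7 × (1−0.8) × 0.95 × 0.6 = 0.02394
condition A: 0.7 × 0.1 × (1−0.25) × 0.2 × 0.95 = 0.009975
P(condition C | x) = 0.02394 / 0.033915 ≈ 0.706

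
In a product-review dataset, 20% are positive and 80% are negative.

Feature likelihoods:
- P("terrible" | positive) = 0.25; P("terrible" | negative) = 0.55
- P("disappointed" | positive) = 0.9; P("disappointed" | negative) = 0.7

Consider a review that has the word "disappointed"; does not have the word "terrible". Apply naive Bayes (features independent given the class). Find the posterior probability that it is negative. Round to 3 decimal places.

positive: 0.2 × (1−0.25) × 0.9 = 0.135
negative: 0.8 × (1−0.55) × 0.7 = 0.252
P(negative | x) = 0.252 / 0.387 ≈ 0.651

0.651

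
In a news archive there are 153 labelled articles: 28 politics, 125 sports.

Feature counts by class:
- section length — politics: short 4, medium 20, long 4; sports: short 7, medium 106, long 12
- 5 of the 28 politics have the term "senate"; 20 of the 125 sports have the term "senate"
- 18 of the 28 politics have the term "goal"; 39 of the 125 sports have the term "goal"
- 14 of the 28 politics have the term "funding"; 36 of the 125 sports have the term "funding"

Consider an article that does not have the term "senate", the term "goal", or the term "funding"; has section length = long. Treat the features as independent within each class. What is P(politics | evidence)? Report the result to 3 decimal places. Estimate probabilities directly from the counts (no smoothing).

0.106

politics: (28/153) × (4/28) × (23/28) × (10/28) × (14/28) ≈ 0.00383487
sports: (125/153) × (12/125) × (105/125) × (86/125) × (89/125) ≈ 0.0322729
P(politics | x) = 0.00383487 / 0.03610777 ≈ 0.106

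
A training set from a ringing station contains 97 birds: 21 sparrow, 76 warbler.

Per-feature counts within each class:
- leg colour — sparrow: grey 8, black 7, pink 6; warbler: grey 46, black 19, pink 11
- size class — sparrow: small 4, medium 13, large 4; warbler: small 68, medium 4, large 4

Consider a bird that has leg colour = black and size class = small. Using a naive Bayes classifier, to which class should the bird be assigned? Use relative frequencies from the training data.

sparrow: (21/97) × (7/21) × (4/21) ≈ 0.0137457
warbler: (76/97) × (19/76) × (68/76) ≈ 0.175258
Highest score → warbler.

warbler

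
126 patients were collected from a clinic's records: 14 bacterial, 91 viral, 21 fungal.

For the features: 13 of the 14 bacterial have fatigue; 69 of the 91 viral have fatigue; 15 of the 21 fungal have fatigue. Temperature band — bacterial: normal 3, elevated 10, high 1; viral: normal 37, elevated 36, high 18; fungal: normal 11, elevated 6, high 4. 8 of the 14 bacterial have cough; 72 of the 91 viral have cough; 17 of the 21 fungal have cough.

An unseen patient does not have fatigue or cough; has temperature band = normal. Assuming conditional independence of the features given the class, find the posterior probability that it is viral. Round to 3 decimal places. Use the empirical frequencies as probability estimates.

0.730

bacterial: (14/126) × (1/14) × (3/14) × (6/14) ≈ 0.000728863
viral: (91/126) × (22/91) × (37/91) × (19/91) ≈ 0.0148226
fungal: (21/126) × (6/21) × (11/21) × (4/21) ≈ 0.00475111
P(viral | x) = 0.0148226 / 0.020302573 ≈ 0.730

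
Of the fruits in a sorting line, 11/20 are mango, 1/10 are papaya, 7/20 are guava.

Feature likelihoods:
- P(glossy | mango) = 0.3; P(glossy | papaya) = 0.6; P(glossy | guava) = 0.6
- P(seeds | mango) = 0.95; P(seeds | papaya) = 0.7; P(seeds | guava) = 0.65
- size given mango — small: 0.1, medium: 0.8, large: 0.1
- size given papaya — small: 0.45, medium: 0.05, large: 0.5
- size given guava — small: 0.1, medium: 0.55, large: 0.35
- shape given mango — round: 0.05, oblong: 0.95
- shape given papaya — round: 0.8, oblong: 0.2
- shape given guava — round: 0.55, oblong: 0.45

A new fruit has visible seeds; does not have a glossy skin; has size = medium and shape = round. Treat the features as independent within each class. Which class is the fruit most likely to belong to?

guava

mango: 0.55 × (1−0.3) × 0.95 × 0.8 × 0.05 = 0.01463
papaya: 0.1 × (1−0.6) × 0.7 × 0.05 × 0.8 = 0.00112
guava: 0.35 × (1−0.6) × 0.65 × 0.55 × 0.55 = 0.0275275
Highest score → guava.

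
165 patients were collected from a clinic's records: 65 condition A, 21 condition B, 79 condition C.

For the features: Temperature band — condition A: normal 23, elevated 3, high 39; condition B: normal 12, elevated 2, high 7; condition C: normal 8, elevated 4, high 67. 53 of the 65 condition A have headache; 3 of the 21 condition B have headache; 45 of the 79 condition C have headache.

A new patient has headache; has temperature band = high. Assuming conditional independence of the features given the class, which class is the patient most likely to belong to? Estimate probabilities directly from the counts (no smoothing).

condition A: (65/165) × (39/65) × (53/65) ≈ 0.192727
condition B: (21/165) × (7/21) × (3/21) ≈ 0.00606061
condition C: (79/165) × (67/79) × (45/79) ≈ 0.2313
Highest score → condition C.

condition C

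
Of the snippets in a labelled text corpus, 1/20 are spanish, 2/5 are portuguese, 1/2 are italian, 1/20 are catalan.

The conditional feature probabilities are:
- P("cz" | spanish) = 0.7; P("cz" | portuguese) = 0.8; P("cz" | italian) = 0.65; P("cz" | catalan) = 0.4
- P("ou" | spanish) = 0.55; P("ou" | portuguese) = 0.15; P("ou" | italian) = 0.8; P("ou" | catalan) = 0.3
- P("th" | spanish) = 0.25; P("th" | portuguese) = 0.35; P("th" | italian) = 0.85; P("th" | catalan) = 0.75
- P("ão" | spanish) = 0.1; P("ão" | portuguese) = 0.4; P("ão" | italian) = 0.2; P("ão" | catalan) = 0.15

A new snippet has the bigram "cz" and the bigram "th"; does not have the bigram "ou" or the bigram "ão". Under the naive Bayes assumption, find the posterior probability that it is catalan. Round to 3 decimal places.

spanish: 0.05 × 0.7 × (1−0.55) × 0.25 × (1−0.1) = 0.00354375
portuguese: 0.4 × 0.8 × (1−0.15) × 0.35 × (1−0.4) = 0.05712
italian: 0.5 × 0.65 × (1−0.8) × 0.85 × (1−0.2) = 0.0442
catalan: 0.05 × 0.4 × (1−0.3) × 0.75 × (1−0.15) = 0.008925
P(catalan | x) = 0.008925 / 0.11378875 ≈ 0.078

0.078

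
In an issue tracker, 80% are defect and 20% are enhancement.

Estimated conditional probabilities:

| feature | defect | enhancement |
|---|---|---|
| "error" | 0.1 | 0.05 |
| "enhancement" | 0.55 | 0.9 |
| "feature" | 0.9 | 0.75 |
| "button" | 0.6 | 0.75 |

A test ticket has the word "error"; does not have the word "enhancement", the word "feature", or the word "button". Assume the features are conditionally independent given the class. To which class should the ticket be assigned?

defect: 0.8 × 0.1 × (1−0.55) × (1−0.9) × (1−0.6) = 0.00144
enhancement: 0.2 × 0.05 × (1−0.9) × (1−0.75) × (1−0.75) = 0.0000625
Highest score → defect.

defect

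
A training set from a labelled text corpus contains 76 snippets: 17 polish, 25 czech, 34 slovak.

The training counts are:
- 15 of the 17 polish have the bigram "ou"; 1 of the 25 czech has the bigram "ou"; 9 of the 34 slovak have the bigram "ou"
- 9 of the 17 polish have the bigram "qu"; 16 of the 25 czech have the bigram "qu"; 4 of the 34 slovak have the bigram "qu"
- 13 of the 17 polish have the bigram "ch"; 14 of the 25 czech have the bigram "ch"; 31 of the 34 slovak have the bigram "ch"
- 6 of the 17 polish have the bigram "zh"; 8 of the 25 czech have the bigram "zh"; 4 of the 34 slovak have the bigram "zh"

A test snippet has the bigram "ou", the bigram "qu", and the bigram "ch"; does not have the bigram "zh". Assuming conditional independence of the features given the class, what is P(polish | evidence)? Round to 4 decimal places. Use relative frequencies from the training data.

polish: (17/76) × (15/17) × (9/17) × (13/17) × (11/17) ≈ 0.0517023
czech: (25/76) × (1/25) × (16/25) × (14/25) × (17/25) ≈ 0.00320674
slovak: (34/76) × (9/34) × (4/34) × (31/34) × (30/34) ≈ 0.0112082
P(polish | x) = 0.0517023 / 0.06611724 ≈ 0.7820

0.7820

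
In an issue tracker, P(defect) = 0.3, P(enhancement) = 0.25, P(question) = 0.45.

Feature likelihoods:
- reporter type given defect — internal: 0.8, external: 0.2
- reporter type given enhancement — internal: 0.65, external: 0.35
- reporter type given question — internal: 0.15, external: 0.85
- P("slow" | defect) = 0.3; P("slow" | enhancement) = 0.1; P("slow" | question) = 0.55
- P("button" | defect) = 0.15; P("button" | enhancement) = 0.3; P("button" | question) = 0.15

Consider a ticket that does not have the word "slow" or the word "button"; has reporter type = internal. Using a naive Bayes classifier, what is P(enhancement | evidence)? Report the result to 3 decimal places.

defect: 0.3 × 0.8 × (1−0.3) × (1−0.15) = 0.1428
enhancement: 0.25 × 0.65 × (1−0.1) × (1−0.3) = 0.102375
question: 0.45 × 0.15 × (1−0.55) × (1−0.15) = 0.02581875
P(enhancement | x) = 0.102375 / 0.27099375 ≈ 0.378

0.378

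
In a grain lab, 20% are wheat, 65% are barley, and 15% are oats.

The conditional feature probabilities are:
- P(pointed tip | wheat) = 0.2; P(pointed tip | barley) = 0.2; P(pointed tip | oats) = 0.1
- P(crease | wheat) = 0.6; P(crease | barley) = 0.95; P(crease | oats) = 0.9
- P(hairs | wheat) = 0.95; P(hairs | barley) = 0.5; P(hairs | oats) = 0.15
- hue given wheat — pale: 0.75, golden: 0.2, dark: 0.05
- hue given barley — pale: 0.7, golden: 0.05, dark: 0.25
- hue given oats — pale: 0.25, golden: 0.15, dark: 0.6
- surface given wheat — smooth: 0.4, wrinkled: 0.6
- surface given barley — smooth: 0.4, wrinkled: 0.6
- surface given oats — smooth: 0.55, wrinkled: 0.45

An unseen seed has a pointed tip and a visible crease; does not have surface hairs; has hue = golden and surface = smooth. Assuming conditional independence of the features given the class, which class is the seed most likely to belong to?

wheat: 0.2 × 0.2 × 0.6 × (1−0.95) × 0.2 × 0.4 = 0.000096
barley: 0.65 × 0.2 × 0.95 × (1−0.5) × 0.05 × 0.4 = 0.001235
oats: 0.15 × 0.1 × 0.9 × (1−0.15) × 0.15 × 0.55 = 0.0009466875
Highest score → barley.

barley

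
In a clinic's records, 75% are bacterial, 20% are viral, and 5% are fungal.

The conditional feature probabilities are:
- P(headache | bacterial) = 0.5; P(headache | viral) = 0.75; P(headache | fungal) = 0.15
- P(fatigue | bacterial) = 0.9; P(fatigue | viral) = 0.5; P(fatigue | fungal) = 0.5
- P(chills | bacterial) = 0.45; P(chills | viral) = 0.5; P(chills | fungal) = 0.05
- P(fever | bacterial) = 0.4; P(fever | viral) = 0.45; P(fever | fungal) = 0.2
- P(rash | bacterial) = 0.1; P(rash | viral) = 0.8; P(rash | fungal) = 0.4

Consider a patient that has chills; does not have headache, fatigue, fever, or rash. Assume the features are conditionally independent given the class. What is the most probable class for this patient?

bacterial

bacterial: 0.75 × (1−0.5) × (1−0.9) × 0.45 × (1−0.4) × (1−0.1) = 0.0091125
viral: 0.2 × (1−0.75) × (1−0.5) × 0.5 × (1−0.45) × (1−0.8) = 0.001375
fungal: 0.05 × (1−0.15) × (1−0.5) × 0.05 × (1−0.2) × (1−0.4) = 0.00051
Highest score → bacterial.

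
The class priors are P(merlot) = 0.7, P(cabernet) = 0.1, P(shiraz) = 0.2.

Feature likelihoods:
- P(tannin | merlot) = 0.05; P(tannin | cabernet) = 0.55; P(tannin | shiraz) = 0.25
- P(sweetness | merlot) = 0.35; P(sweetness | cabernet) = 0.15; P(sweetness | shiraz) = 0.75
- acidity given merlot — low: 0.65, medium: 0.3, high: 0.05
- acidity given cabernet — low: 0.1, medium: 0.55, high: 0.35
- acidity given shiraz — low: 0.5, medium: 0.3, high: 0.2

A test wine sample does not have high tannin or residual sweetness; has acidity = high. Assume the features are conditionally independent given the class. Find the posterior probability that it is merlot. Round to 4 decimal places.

merlot: 0.7 × (1−0.05) × (1−0.35) × 0.05 = 0.0216125
cabernet: 0.1 × (1−0.55) × (1−0.15) × 0.35 = 0.0133875
shiraz: 0.2 × (1−0.25) × (1−0.75) × 0.2 = 0.0075
P(merlot | x) = 0.0216125 / 0.0425 ≈ 0.5085

0.5085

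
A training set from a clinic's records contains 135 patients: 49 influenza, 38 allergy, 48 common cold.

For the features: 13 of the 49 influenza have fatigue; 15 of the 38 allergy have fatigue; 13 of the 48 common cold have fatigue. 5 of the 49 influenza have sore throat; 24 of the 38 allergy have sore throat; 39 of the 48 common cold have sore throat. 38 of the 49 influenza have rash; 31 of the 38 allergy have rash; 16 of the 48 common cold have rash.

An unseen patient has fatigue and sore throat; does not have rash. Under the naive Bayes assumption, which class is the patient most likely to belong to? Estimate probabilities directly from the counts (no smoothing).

common cold

influenza: (49/135) × (13/49) × (5/49) × (11/49) ≈ 0.00220587
allergy: (38/135) × (15/38) × (24/38) × (7/38) ≈ 0.0129271
common cold: (48/135) × (13/48) × (39/48) × (32/48) ≈ 0.0521605
Highest score → common cold.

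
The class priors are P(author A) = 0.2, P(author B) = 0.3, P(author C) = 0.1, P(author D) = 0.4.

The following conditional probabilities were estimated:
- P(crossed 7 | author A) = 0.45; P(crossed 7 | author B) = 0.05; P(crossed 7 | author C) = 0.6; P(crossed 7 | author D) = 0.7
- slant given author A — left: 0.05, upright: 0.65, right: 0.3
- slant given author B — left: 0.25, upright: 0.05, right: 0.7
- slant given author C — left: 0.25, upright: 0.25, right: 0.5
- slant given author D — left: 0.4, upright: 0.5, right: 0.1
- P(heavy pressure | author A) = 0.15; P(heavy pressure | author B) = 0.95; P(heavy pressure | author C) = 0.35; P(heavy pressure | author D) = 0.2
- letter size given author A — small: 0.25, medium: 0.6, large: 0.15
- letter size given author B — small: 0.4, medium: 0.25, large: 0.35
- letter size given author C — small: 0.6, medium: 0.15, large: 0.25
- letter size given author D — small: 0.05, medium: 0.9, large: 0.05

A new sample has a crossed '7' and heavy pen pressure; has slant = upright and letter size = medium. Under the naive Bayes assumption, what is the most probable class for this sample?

author D

author A: 0.2 × 0.45 × 0.65 × 0.15 × 0.6 = 0.005265
author B: 0.3 × 0.05 × 0.05 × 0.95 × 0.25 = 0.000178125
author C: 0.1 × 0.6 × 0.25 × 0.35 × 0.15 = 0.0007875
author D: 0.4 × 0.7 × 0.5 × 0.2 × 0.9 = 0.0252
Highest score → author D.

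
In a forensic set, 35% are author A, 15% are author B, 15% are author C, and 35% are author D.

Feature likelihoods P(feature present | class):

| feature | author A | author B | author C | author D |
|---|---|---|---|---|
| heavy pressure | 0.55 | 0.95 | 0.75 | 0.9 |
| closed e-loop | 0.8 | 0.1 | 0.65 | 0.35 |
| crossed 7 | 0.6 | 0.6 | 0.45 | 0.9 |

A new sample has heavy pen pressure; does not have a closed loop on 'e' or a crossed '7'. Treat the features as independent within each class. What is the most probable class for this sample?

author B

author A: 0.35 × 0.55 × (1−0.8) × (1−0.6) = 0.0154
author B: 0.15 × 0.95 × (1−0.1) × (1−0.6) = 0.0513
author C: 0.15 × 0.75 × (1−0.65) × (1−0.45) = 0.02165625
author D: 0.35 × 0.9 × (1−0.35) × (1−0.9) = 0.020475
Highest score → author B.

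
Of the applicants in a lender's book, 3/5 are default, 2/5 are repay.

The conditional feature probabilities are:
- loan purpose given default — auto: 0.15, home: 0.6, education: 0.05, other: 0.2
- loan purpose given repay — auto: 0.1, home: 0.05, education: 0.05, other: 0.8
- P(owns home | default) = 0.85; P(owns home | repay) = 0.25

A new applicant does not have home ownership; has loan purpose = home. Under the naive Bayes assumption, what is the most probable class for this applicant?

default: 0.6 × 0.6 × (1−0.85) = 0.054
repay: 0.4 × 0.05 × (1−0.25) = 0.015
Highest score → default.

default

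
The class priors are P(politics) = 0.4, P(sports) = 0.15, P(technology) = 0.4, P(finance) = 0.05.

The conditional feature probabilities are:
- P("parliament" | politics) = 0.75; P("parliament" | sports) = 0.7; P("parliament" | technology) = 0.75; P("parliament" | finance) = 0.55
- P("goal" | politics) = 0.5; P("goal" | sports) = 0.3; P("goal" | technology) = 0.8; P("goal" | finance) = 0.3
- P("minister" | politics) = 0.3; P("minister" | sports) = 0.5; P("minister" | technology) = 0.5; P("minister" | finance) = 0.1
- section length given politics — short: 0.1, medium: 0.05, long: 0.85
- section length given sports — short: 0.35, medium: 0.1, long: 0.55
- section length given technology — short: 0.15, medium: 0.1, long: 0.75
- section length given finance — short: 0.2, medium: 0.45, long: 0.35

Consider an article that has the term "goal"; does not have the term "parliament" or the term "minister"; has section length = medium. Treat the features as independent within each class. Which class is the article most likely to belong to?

politics: 0.4 × (1−0.75) × 0.5 × (1−0.3) × 0.05 = 0.00175
sports: 0.15 × (1−0.7) × 0.3 × (1−0.5) × 0.1 = 0.000675
technology: 0.4 × (1−0.75) × 0.8 × (1−0.5) × 0.1 = 0.004
finance: 0.05 × (1−0.55) × 0.3 × (1−0.1) × 0.45 = 0.00273375
Highest score → technology.

technology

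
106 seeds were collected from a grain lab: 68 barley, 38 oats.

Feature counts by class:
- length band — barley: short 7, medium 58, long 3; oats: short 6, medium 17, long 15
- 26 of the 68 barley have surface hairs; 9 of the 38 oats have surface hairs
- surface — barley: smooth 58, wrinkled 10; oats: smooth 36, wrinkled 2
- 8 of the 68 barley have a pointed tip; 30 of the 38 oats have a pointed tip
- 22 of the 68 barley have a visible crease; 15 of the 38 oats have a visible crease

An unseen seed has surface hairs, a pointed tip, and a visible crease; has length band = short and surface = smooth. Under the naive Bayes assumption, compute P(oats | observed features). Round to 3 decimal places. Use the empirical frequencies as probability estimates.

barley: (68/106) × (7/68) × (26/68) × (58/68) × (8/68) × (22/68) ≈ 0.000819729
oats: (38/106) × (6/38) × (9/38) × (36/38) × (30/38) × (15/38) ≈ 0.00395793
P(oats | x) = 0.00395793 / 0.004777659 ≈ 0.828

0.828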